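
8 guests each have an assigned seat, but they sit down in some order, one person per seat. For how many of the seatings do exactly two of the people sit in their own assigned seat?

7420

Choose which 2 of the 8 are fixed: C(8,2) = 28.
The other 6 form a derangement: !6 = 265.
Total: 28 × 265 = 7420.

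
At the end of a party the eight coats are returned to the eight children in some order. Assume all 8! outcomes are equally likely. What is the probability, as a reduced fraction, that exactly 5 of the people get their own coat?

1/360

Favorable outcomes: C(8,5)·!3 = 56·2 = 112.
Total outcomes: 8! = 40320.
Probability = 112/40320 = 1/360.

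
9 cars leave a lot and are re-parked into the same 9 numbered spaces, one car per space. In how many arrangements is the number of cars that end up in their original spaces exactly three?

Choose which 3 of the 9 are fixed: C(9,3) = 84.
The other 6 form a derangement: !6 = 265.
Total: 84 × 265 = 22260.

22260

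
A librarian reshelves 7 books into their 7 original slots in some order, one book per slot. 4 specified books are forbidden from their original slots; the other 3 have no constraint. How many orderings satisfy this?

Inclusion-exclusion on the 4 forbidden self-matches:
Σ_{j=0}^{4} (-1)^j C(4,j)(7-j)!
= C(4,0)·7! - C(4,1)·6! + C(4,2)·5! - C(4,3)·4! + C(4,4)·3!
= 5040 - 2880 + 720 - 96 + 6
= 2790

2790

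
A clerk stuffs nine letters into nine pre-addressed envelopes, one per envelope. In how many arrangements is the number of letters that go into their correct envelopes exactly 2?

66744

Choose which 2 of the 9 are fixed: C(9,2) = 36.
The remaining 7 must be deranged: !7 = 1854.
Total: 36 × 1854 = 66744.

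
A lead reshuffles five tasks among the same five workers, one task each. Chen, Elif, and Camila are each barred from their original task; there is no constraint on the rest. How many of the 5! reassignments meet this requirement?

64

Inclusion-exclusion on the 3 forbidden self-matches:
Σ_{j=0}^{3} (-1)^j C(3,j)(5-j)!
= C(3,0)·5! - C(3,1)·4! + C(3,2)·3! - C(3,3)·2!
= 120 - 72 + 18 - 2
= 64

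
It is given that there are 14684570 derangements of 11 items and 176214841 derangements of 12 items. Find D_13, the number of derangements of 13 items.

2290792932

D_13 = (13-1)·(D_12 + D_11) = 12·(176214841 + 14684570) = 12·190899411 = 2290792932.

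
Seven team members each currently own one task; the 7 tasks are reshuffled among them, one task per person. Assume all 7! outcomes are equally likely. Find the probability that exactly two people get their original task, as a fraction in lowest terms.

11/60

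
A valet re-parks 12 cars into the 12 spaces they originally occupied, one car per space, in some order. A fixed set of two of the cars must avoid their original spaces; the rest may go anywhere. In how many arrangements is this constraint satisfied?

Let A_j be the event that the j-th constrained one is fixed. By inclusion-exclusion over the 2 events:
Σ_{j=0}^{2} (-1)^j C(2,j)(12-j)!
= C(2,0)·12! - C(2,1)·11! + C(2,2)·10!
= 479001600 - 79833600 + 3628800
= 402796800

402796800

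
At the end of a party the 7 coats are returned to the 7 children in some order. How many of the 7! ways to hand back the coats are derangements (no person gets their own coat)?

1854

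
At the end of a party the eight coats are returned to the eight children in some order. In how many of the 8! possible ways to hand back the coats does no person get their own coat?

14833

The subfactorial !8 = [8!/e] (nearest integer).
8! = 40320, and 40320/e ≈ 14832.90, so !8 = 14833.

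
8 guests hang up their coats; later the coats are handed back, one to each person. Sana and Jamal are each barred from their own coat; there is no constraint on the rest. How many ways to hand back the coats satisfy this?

Let A_j be the event that the j-th constrained one is fixed. By inclusion-exclusion over the 2 events:
Σ_{j=0}^{2} (-1)^j C(2,j)(8-j)!
= C(2,0)·8! - C(2,1)·7! + C(2,2)·6!
= 40320 - 10080 + 720
= 30960

30960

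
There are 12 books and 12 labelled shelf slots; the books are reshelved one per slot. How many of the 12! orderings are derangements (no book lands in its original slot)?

Use !n = (n-1)(!(n-1) + !(n-2)).
!12 = 11·(14684570 + 1334961) = 11·16019531 = 176214841

176214841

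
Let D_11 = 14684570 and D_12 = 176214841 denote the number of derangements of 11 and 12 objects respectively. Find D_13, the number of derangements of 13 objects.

D_13 = (13-1)·(D_12 + D_11) = 12·(176214841 + 14684570) = 12·190899411 = 2290792932.

2290792932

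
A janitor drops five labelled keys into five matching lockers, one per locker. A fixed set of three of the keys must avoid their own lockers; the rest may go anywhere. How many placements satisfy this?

64

Inclusion-exclusion on the 3 forbidden self-matches:
Σ_{j=0}^{3} (-1)^j C(3,j)(5-j)!
= C(3,0)·5! - C(3,1)·4! + C(3,2)·3! - C(3,3)·2!
= 120 - 72 + 18 - 2
= 64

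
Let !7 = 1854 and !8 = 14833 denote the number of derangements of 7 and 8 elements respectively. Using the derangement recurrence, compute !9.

133496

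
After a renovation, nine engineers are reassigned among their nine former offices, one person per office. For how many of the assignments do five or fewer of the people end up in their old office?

Sum C(9,i)·!(9-i) for i = 0..5:
  i=0: C(9,0)·!9 = 1·133496 = 133496
  i=1: C(9,1)·!8 = 9·14833 = 133497
  i=2: C(9,2)·!7 = 36·1854 = 66744
  i=3: C(9,3)·!6 = 84·265 = 22260
  i=4: C(9,4)·!5 = 126·44 = 5544
  i=5: C(9,5)·!4 = 126·9 = 1134
Total = 362675.

362675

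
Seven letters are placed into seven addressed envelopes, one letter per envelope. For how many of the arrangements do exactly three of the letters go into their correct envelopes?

Pick the 3 fixed positions: C(7,3) = 35 ways.
The remaining 4 must be deranged: !4 = 9.
Total: 35 × 9 = 315.

315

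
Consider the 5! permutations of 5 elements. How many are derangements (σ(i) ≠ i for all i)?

The number of derangements of 5 is !5 = Σ_{k=0}^{5} (-1)^k·5!/k!
= 5! - 5!/1! + 5!/2! - 5!/3! + 5!/4! - 5!/5!
= 120 - 120 + 60 - 20 + 5 - 1
= 44

44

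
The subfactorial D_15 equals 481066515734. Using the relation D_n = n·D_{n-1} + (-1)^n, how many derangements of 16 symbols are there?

D_16 = 16·481066515734 + 1 = 7697064251745.

7697064251745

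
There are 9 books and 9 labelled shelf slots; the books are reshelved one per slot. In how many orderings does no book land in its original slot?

133496

The number of derangements of 9 is !9 = Σ_{k=0}^{9} (-1)^k·9!/k!
= 9! - 9!/1! + 9!/2! - 9!/3! + 9!/4! - 9!/5! + 9!/6! - 9!/7! + 9!/8! - 9!/9!
= 362880 - 362880 + 181440 - 60480 + 15120 - 3024 + 504 - 72 + 9 - 1
= 133496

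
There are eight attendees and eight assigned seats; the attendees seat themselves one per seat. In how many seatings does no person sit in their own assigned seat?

14833

The subfactorial !8 = [8!/e] (nearest integer).
8! = 40320, and 40320/e ≈ 14832.90, so !8 = 14833.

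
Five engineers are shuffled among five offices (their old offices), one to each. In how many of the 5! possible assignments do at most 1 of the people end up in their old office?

# with exactly i fixed is C(5,i)·!(5-i); sum over i=0..1:
  i=0: C(5,0)·!5 = 1·44 = 44
  i=1: C(5,1)·!4 = 5·9 = 45
Total = 89.

89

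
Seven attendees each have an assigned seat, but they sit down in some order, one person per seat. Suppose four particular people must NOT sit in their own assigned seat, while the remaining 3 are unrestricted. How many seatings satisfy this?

Let A_j be the event that the j-th constrained one is fixed. By inclusion-exclusion over the 4 events:
Σ_{j=0}^{4} (-1)^j C(4,j)(7-j)!
= C(4,0)·7! - C(4,1)·6! + C(4,2)·5! - C(4,3)·4! + C(4,4)·3!
= 5040 - 2880 + 720 - 96 + 6
= 2790

2790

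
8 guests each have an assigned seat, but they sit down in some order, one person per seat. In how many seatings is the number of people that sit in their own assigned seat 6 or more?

29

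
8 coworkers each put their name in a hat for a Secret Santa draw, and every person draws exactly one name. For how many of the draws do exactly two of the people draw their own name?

7420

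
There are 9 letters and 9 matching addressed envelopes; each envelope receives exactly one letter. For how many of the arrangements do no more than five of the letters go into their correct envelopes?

362675

Sum C(9,i)·!(9-i) for i = 0..5:
  i=0: C(9,0)·!9 = 1·133496 = 133496
  i=1: C(9,1)·!8 = 9·14833 = 133497
  i=2: C(9,2)·!7 = 36·1854 = 66744
  i=3: C(9,3)·!6 = 84·265 = 22260
  i=4: C(9,4)·!5 = 126·44 = 5544
  i=5: C(9,5)·!4 = 126·9 = 1134
Total = 362675.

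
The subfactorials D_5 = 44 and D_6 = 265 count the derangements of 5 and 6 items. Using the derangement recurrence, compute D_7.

1854

D_7 = (7-1)·(D_6 + D_5) = 6·(265 + 44) = 6·309 = 1854.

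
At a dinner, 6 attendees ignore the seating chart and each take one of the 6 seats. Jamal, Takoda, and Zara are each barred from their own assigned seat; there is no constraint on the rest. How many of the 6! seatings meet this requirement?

426

Let A_j be the event that the j-th constrained one is fixed. By inclusion-exclusion over the 3 events:
Σ_{j=0}^{3} (-1)^j C(3,j)(6-j)!
= C(3,0)·6! - C(3,1)·5! + C(3,2)·4! - C(3,3)·3!
= 720 - 360 + 72 - 6
= 426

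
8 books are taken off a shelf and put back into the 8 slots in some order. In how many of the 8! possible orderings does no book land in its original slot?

14833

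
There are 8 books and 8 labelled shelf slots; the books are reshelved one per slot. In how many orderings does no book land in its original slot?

14833

!8 = 8! · Σ_{k=0}^{8} (-1)^k/k!
= 8! - 8!/1! + 8!/2! - 8!/3! + 8!/4! - 8!/5! + 8!/6! - 8!/7! + 8!/8!
= 40320 - 40320 + 20160 - 6720 + 1680 - 336 + 56 - 8 + 1
= 14833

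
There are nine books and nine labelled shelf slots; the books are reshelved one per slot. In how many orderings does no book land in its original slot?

133496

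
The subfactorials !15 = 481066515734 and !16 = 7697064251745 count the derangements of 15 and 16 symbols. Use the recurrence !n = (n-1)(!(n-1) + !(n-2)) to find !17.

130850092279664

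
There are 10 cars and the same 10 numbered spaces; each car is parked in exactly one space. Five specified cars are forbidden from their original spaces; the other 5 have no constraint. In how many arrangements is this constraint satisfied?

Let A_j be the event that the j-th constrained one is fixed. By inclusion-exclusion over the 5 events:
Σ_{j=0}^{5} (-1)^j C(5,j)(10-j)!
= C(5,0)·10! - C(5,1)·9! + C(5,2)·8! - C(5,3)·7! + C(5,4)·6! - C(5,5)·5!
= 3628800 - 1814400 + 403200 - 50400 + 3600 - 120
= 2170680

2170680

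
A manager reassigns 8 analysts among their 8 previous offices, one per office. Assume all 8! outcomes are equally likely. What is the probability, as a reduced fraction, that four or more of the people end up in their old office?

257/13440

Favorable outcomes: Σ_{i≥4} C(8,i)·!(8-i) = 70·9 + 56·2 + 28·1 + 8·0 + 1·1 = 771.
Total outcomes: 8! = 40320.
Probability = 771/40320 = 257/13440.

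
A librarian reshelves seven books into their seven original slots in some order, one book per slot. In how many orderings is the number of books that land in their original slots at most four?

# with exactly i fixed is C(7,i)·!(7-i); sum over i=0..4:
  i=0: C(7,0)·!7 = 1·1854 = 1854
  i=1: C(7,1)·!6 = 7·265 = 1855
  i=2: C(7,2)·!5 = 21·44 = 924
  i=3: C(7,3)·!4 = 35·9 = 315
  i=4: C(7,4)·!3 = 35·2 = 70
Total = 5018.

5018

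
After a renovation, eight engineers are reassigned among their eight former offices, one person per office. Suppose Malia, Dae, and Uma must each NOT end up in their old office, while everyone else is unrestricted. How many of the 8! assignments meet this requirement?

Inclusion-exclusion on the 3 forbidden self-matches:
Σ_{j=0}^{3} (-1)^j C(3,j)(8-j)!
= C(3,0)·8! - C(3,1)·7! + C(3,2)·6! - C(3,3)·5!
= 40320 - 15120 + 2160 - 120
= 27240

27240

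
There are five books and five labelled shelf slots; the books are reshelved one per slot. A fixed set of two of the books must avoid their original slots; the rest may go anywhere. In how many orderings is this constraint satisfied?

Let A_j be the event that the j-th constrained one is fixed. By inclusion-exclusion over the 2 events:
Σ_{j=0}^{2} (-1)^j C(2,j)(5-j)!
= C(2,0)·5! - C(2,1)·4! + C(2,2)·3!
= 120 - 48 + 6
= 78

78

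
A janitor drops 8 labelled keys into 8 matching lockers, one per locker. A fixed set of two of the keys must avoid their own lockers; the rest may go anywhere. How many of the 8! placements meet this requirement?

30960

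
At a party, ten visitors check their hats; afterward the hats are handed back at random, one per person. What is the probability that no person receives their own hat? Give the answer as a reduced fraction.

Favorable outcomes: !10 = 1334961.
Total outcomes: 10! = 3628800.
Probability = 1334961/3628800 = 16481/44800.

16481/44800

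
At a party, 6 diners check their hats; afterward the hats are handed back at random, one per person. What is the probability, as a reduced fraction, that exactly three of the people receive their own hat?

1/18

Favorable outcomes: C(6,3)·!3 = 20·2 = 40.
Total outcomes: 6! = 720.
Probability = 40/720 = 1/18.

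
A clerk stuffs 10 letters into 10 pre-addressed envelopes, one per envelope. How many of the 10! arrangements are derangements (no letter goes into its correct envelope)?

Recurrence: !10 = 10·!9 + (-1)^10.
!10 = 10·133496 + 1 = 1334961

1334961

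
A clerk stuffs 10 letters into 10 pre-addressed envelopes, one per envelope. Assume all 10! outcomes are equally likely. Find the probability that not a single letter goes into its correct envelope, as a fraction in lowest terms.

16481/44800

Favorable outcomes: !10 = 1334961.
Total outcomes: 10! = 3628800.
Probability = 1334961/3628800 = 16481/44800.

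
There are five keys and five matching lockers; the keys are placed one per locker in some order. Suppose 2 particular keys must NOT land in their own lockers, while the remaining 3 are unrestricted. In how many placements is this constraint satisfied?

Let A_j be the event that the j-th constrained one is fixed. By inclusion-exclusion over the 2 events:
Σ_{j=0}^{2} (-1)^j C(2,j)(5-j)!
= C(2,0)·5! - C(2,1)·4! + C(2,2)·3!
= 120 - 48 + 6
= 78

78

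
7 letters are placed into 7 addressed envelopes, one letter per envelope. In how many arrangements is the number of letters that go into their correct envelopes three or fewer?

4948

Sum C(7,i)·!(7-i) for i = 0..3:
  i=0: C(7,0)·!7 = 1·1854 = 1854
  i=1: C(7,1)·!6 = 7·265 = 1855
  i=2: C(7,2)·!5 = 21·44 = 924
  i=3: C(7,3)·!4 = 35·9 = 315
Total = 4948.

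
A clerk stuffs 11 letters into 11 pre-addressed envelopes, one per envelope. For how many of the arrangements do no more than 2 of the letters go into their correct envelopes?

36711421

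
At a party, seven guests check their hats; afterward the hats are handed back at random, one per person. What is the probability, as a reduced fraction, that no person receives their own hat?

103/280

Favorable outcomes: !7 = 1854.
Total outcomes: 7! = 5040.
Probability = 1854/5040 = 103/280.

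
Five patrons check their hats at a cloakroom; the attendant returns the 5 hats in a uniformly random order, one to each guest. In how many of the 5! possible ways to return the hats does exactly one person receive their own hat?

45

Pick the single fixed position: C(5,1) = 5 ways.
The other 4 form a derangement: !4 = 9.
Total: 5 × 9 = 45.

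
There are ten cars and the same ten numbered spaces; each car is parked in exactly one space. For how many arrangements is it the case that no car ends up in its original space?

1334961

Recurrence: !10 = 9·(!9 + !8).
!10 = 9·(133496 + 14833) = 9·148329 = 1334961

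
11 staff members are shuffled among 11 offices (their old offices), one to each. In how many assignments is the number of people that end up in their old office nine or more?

56

# with exactly i fixed is C(11,i)·!(11-i); sum over i=9..11:
  i=9: C(11,9)·!2 = 55·1 = 55
  i=10: C(11,10)·!1 = 11·0 = 0
  i=11: C(11,11)·!0 = 1·1 = 1
Total = 56.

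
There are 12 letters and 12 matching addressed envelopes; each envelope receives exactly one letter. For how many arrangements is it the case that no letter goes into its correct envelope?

176214841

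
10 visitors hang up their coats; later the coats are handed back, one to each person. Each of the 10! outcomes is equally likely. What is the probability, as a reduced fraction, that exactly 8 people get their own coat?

1/80640

Favorable outcomes: C(10,8)·!2 = 45·1 = 45.
Total outcomes: 10! = 3628800.
Probability = 45/3628800 = 1/80640.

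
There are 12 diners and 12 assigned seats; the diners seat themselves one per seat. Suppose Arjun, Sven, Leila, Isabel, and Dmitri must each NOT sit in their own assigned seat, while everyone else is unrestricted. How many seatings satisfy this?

Inclusion-exclusion on the 5 forbidden self-matches:
Σ_{j=0}^{5} (-1)^j C(5,j)(12-j)!
= C(5,0)·12! - C(5,1)·11! + C(5,2)·10! - C(5,3)·9! + C(5,4)·8! - C(5,5)·7!
= 479001600 - 199584000 + 36288000 - 3628800 + 201600 - 5040
= 312273360

312273360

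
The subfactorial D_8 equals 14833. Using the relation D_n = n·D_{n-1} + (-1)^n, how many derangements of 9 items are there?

D_9 = 9·14833 - 1 = 133496.

133496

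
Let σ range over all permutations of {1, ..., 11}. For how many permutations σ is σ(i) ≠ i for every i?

The subfactorial !11 = [11!/e] (nearest integer).
11! = 39916800, and 39916800/e ≈ 14684570.08, so !11 = 14684570.

14684570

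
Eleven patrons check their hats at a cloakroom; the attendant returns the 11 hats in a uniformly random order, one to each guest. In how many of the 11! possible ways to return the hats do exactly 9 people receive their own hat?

55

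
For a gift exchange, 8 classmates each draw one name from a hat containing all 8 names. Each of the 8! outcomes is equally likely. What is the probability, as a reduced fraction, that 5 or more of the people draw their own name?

Favorable outcomes: Σ_{i≥5} C(8,i)·!(8-i) = 56·2 + 28·1 + 8·0 + 1·1 = 141.
Total outcomes: 8! = 40320.
Probability = 141/40320 = 47/13440.

47/13440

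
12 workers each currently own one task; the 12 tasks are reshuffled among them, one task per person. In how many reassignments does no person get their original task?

176214841

By inclusion-exclusion, !12 = Σ (-1)^k · 12!/k! for k=0..12
= 12! - 12!/1! + 12!/2! - 12!/3! + 12!/4! - 12!/5! + 12!/6! - 12!/7! + 12!/8! - 12!/9! + 12!/10! - 12!/11! + 12!/12!
= 479001600 - 479001600 + 239500800 - 79833600 + 19958400 - 3991680 + 665280 - 95040 + 11880 - 1320 + 132 - 12 + 1
= 176214841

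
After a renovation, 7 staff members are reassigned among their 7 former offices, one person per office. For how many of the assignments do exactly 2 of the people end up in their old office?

924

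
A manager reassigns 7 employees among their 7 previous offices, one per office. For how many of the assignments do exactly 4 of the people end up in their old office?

Choose which 4 of the 7 are fixed: C(7,4) = 35.
The remaining 3 must be deranged: !3 = 2.
Total: 35 × 2 = 70.

70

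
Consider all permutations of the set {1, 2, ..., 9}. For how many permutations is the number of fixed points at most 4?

361541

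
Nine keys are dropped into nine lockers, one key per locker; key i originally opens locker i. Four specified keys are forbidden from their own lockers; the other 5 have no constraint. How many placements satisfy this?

229080

Inclusion-exclusion on the 4 forbidden self-matches:
Σ_{j=0}^{4} (-1)^j C(4,j)(9-j)!
= C(4,0)·9! - C(4,1)·8! + C(4,2)·7! - C(4,3)·6! + C(4,4)·5!
= 362880 - 161280 + 30240 - 2880 + 120
= 229080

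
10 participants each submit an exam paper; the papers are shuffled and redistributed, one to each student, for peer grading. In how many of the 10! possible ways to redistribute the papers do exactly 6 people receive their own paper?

1890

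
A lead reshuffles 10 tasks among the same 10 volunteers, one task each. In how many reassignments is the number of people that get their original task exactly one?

1334960

Pick the single fixed position: C(10,1) = 10 ways.
The remaining 9 must be deranged: !9 = 133496.
Total: 10 × 133496 = 1334960.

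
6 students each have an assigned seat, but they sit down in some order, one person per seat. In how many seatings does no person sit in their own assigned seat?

265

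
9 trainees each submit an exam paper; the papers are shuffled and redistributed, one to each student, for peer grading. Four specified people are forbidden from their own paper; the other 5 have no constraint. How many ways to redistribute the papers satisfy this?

229080

Inclusion-exclusion on the 4 forbidden self-matches:
Σ_{j=0}^{4} (-1)^j C(4,j)(9-j)!
= C(4,0)·9! - C(4,1)·8! + C(4,2)·7! - C(4,3)·6! + C(4,4)·5!
= 362880 - 161280 + 30240 - 2880 + 120
= 229080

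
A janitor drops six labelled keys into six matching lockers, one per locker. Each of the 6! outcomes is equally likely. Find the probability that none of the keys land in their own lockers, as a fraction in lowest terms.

53/144

Favorable outcomes: !6 = 265.
Total outcomes: 6! = 720.
Probability = 265/720 = 53/144.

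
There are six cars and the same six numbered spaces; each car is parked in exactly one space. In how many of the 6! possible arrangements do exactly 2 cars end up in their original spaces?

Choose which 2 of the 6 are fixed: C(6,2) = 15.
The remaining 4 must be deranged: !4 = 9.
Total: 15 × 9 = 135.

135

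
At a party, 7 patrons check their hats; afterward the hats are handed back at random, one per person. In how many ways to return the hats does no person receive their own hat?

Use !n = n·!(n-1) + (-1)^n.
!7 = 7·265 - 1 = 1854

1854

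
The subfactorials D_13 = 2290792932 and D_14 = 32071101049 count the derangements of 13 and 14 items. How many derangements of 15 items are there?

D_15 = (15-1)·(D_14 + D_13) = 14·(32071101049 + 2290792932) = 14·34361893981 = 481066515734.

481066515734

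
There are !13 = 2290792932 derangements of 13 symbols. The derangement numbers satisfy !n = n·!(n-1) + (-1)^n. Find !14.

32071101049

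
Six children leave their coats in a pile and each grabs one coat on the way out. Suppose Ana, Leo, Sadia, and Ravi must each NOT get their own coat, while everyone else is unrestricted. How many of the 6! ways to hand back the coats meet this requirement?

362

Let A_j be the event that the j-th constrained one is fixed. By inclusion-exclusion over the 4 events:
Σ_{j=0}^{4} (-1)^j C(4,j)(6-j)!
= C(4,0)·6! - C(4,1)·5! + C(4,2)·4! - C(4,3)·3! + C(4,4)·2!
= 720 - 480 + 144 - 24 + 2
= 362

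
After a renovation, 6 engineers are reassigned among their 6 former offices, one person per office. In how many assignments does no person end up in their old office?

265

!6 = 6! · Σ_{k=0}^{6} (-1)^k/k!
= 6! - 6!/1! + 6!/2! - 6!/3! + 6!/4! - 6!/5! + 6!/6!
= 720 - 720 + 360 - 120 + 30 - 6 + 1
= 265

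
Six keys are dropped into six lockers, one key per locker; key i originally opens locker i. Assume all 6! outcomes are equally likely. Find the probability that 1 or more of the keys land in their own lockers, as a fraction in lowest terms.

91/144

Favorable outcomes: Σ_{i≥1} C(6,i)·!(6-i) = 6·44 + 15·9 + 20·2 + 15·1 + 6·0 + 1·1 = 455.
Total outcomes: 6! = 720.
Probability = 455/720 = 91/144.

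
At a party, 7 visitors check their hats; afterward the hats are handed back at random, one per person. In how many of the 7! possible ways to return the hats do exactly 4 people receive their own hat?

Choose which 4 of the 7 are fixed: C(7,4) = 35.
The other 3 form a derangement: !3 = 2.
Total: 35 × 2 = 70.

70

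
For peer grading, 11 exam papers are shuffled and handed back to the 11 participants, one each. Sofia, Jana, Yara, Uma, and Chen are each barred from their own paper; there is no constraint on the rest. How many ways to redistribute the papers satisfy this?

Let A_j be the event that the j-th constrained one is fixed. By inclusion-exclusion over the 5 events:
Σ_{j=0}^{5} (-1)^j C(5,j)(11-j)!
= C(5,0)·11! - C(5,1)·10! + C(5,2)·9! - C(5,3)·8! + C(5,4)·7! - C(5,5)·6!
= 39916800 - 18144000 + 3628800 - 403200 + 25200 - 720
= 25022880

25022880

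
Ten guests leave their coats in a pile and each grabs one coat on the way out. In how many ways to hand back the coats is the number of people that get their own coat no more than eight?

3628799

Sum C(10,i)·!(10-i) for i = 0..8:
  i=0: C(10,0)·!10 = 1·1334961 = 1334961
  i=1: C(10,1)·!9 = 10·133496 = 1334960
  i=2: C(10,2)·!8 = 45·14833 = 667485
  i=3: C(10,3)·!7 = 120·1854 = 222480
  i=4: C(10,4)·!6 = 210·265 = 55650
  i=5: C(10,5)·!5 = 252·44 = 11088
  i=6: C(10,6)·!4 = 210·9 = 1890
  i=7: C(10,7)·!3 = 120·2 = 240
  i=8: C(10,8)·!2 = 45·1 = 45
Total = 3628799.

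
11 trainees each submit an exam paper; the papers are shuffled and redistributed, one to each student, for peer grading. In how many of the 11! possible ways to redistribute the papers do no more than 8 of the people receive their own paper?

Sum C(11,i)·!(11-i) for i = 0..8:
  i=0: C(11,0)·!11 = 1·14684570 = 14684570
  i=1: C(11,1)·!10 = 11·1334961 = 14684571
  i=2: C(11,2)·!9 = 55·133496 = 7342280
  i=3: C(11,3)·!8 = 165·14833 = 2447445
  i=4: C(11,4)·!7 = 330·1854 = 611820
  i=5: C(11,5)·!6 = 462·265 = 122430
  i=6: C(11,6)·!5 = 462·44 = 20328
  i=7: C(11,7)·!4 = 330·9 = 2970
  i=8: C(11,8)·!3 = 165·2 = 330
Total = 39916744.

39916744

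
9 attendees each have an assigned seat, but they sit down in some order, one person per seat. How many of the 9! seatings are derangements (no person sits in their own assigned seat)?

Use !n = n·!(n-1) + (-1)^n.
!9 = 9·14833 - 1 = 133496

133496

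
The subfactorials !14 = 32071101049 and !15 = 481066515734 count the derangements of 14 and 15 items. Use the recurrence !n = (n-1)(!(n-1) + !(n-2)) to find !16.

!16 = (16-1)·(!15 + !14) = 15·(481066515734 + 32071101049) = 15·513137616783 = 7697064251745.

7697064251745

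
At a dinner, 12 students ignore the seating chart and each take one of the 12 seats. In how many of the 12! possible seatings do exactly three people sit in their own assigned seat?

29369120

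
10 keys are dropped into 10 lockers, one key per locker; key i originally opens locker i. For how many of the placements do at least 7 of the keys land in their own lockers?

286

Sum C(10,i)·!(10-i) for i = 7..10:
  i=7: C(10,7)·!3 = 120·2 = 240
  i=8: C(10,8)·!2 = 45·1 = 45
  i=9: C(10,9)·!1 = 10·0 = 0
  i=10: C(10,10)·!0 = 1·1 = 1
Total = 286.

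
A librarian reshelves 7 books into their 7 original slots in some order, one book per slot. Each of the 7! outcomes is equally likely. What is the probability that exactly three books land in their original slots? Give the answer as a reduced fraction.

1/16

Favorable outcomes: C(7,3)·!4 = 35·9 = 315.
Total outcomes: 7! = 5040.
Probability = 315/5040 = 1/16.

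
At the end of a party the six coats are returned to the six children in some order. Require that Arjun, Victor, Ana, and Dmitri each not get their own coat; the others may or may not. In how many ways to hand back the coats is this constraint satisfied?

Let A_j be the event that the j-th constrained one is fixed. By inclusion-exclusion over the 4 events:
Σ_{j=0}^{4} (-1)^j C(4,j)(6-j)!
= C(4,0)·6! - C(4,1)·5! + C(4,2)·4! - C(4,3)·3! + C(4,4)·2!
= 720 - 480 + 144 - 24 + 2
= 362

362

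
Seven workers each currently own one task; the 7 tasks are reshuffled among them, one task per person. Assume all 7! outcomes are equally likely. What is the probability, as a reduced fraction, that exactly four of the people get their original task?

Favorable outcomes: C(7,4)·!3 = 35·2 = 70.
Total outcomes: 7! = 5040.
Probability = 70/5040 = 1/72.

1/72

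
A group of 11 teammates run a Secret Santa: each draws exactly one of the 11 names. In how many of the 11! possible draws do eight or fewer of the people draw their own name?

39916744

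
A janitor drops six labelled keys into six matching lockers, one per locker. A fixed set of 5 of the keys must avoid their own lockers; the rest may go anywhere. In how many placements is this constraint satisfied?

Inclusion-exclusion on the 5 forbidden self-matches:
Σ_{j=0}^{5} (-1)^j C(5,j)(6-j)!
= C(5,0)·6! - C(5,1)·5! + C(5,2)·4! - C(5,3)·3! + C(5,4)·2! - C(5,5)·1!
= 720 - 600 + 240 - 60 + 10 - 1
= 309

309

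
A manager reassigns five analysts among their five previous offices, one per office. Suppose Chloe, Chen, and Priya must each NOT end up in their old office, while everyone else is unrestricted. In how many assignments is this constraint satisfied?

64

Inclusion-exclusion on the 3 forbidden self-matches:
Σ_{j=0}^{3} (-1)^j C(3,j)(5-j)!
= C(3,0)·5! - C(3,1)·4! + C(3,2)·3! - C(3,3)·2!
= 120 - 72 + 18 - 2
= 64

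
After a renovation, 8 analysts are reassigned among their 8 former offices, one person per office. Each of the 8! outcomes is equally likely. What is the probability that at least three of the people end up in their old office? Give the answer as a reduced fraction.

647/8064

Favorable outcomes: Σ_{i≥3} C(8,i)·!(8-i) = 56·44 + 70·9 + 56·2 + 28·1 + 8·0 + 1·1 = 3235.
Total outcomes: 8! = 40320.
Probability = 3235/40320 = 647/8064.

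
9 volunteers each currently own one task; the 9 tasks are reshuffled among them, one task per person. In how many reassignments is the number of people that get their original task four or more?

6883

# with exactly i fixed is C(9,i)·!(9-i); sum over i=4..9:
  i=4: C(9,4)·!5 = 126·44 = 5544
  i=5: C(9,5)·!4 = 126·9 = 1134
  i=6: C(9,6)·!3 = 84·2 = 168
  i=7: C(9,7)·!2 = 36·1 = 36
  i=8: C(9,8)·!1 = 9·0 = 0
  i=9: C(9,9)·!0 = 1·1 = 1
Total = 6883.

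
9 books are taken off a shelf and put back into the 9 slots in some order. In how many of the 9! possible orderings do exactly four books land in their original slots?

5544

Choose which 4 of the 9 are fixed: C(9,4) = 126.
The other 5 form a derangement: !5 = 44.
Total: 126 × 44 = 5544.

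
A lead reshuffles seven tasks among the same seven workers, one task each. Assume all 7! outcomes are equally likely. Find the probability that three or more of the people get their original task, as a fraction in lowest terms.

Favorable outcomes: Σ_{i≥3} C(7,i)·!(7-i) = 35·9 + 35·2 + 21·1 + 7·0 + 1·1 = 407.
Total outcomes: 7! = 5040.
Probability = 407/5040 = 407/5040.

407/5040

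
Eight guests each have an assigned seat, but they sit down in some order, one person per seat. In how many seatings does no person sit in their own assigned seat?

Use !n = n·!(n-1) + (-1)^n.
!8 = 8·1854 + 1 = 14833

14833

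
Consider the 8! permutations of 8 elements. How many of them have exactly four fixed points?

630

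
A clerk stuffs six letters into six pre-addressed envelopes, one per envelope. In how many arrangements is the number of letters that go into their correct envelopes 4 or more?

# with exactly i fixed is C(6,i)·!(6-i); sum over i=4..6:
  i=4: C(6,4)·!2 = 15·1 = 15
  i=5: C(6,5)·!1 = 6·0 = 0
  i=6: C(6,6)·!0 = 1·1 = 1
Total = 16.

16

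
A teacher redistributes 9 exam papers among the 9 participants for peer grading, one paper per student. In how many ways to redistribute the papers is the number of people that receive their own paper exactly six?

Choose which 6 of the 9 are fixed: C(9,6) = 84.
The other 3 form a derangement: !3 = 2.
Total: 84 × 2 = 168.

168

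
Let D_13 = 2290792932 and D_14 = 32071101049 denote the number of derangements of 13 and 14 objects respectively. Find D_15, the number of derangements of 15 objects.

D_15 = (15-1)·(D_14 + D_13) = 14·(32071101049 + 2290792932) = 14·34361893981 = 481066515734.

481066515734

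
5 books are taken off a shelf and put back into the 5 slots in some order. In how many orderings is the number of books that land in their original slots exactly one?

45

Pick the single fixed position: C(5,1) = 5 ways.
The other 4 form a derangement: !4 = 9.
Total: 5 × 9 = 45.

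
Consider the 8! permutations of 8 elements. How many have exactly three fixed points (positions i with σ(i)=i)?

Choose which 3 of the 8 are fixed: C(8,3) = 56.
The other 5 form a derangement: !5 = 44.
Total: 56 × 44 = 2464.

2464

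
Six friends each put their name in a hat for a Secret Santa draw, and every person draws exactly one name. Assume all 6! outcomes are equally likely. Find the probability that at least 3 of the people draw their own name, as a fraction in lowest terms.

7/90

Favorable outcomes: Σ_{i≥3} C(6,i)·!(6-i) = 20·2 + 15·1 + 6·0 + 1·1 = 56.
Total outcomes: 6! = 720.
Probability = 56/720 = 7/90.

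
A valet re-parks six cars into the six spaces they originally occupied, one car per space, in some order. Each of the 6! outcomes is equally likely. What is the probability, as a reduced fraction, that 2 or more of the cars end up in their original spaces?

191/720

Favorable outcomes: Σ_{i≥2} C(6,i)·!(6-i) = 15·9 + 20·2 + 15·1 + 6·0 + 1·1 = 191.
Total outcomes: 6! = 720.
Probability = 191/720 = 191/720.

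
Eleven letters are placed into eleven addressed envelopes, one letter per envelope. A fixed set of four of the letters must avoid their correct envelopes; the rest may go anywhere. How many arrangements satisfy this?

27422640

Let A_j be the event that the j-th constrained one is fixed. By inclusion-exclusion over the 4 events:
Σ_{j=0}^{4} (-1)^j C(4,j)(11-j)!
= C(4,0)·11! - C(4,1)·10! + C(4,2)·9! - C(4,3)·8! + C(4,4)·7!
= 39916800 - 14515200 + 2177280 - 161280 + 5040
= 27422640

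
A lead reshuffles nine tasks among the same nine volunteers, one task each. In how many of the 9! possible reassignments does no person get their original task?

133496

Use !n = n·!(n-1) + (-1)^n.
!9 = 9·14833 - 1 = 133496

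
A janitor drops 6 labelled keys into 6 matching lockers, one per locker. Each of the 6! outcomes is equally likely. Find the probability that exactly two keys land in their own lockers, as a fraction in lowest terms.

3/16

Favorable outcomes: C(6,2)·!4 = 15·9 = 135.
Total outcomes: 6! = 720.
Probability = 135/720 = 3/16.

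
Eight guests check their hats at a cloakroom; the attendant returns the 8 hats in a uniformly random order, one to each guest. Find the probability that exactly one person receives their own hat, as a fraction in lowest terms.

Favorable outcomes: C(8,1)·!7 = 8·1854 = 14832.
Total outcomes: 8! = 40320.
Probability = 14832/40320 = 103/280.

103/280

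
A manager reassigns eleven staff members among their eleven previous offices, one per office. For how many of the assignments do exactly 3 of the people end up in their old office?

2447445

Choose which 3 of the 11 are fixed: C(11,3) = 165.
The remaining 8 must be deranged: !8 = 14833.
Total: 165 × 14833 = 2447445.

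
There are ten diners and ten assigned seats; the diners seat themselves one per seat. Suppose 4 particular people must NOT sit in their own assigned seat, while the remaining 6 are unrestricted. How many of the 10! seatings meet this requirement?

2399760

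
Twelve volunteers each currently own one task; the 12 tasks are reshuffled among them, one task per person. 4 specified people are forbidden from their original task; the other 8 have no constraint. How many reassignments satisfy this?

Let A_j be the event that the j-th constrained one is fixed. By inclusion-exclusion over the 4 events:
Σ_{j=0}^{4} (-1)^j C(4,j)(12-j)!
= C(4,0)·12! - C(4,1)·11! + C(4,2)·10! - C(4,3)·9! + C(4,4)·8!
= 479001600 - 159667200 + 21772800 - 1451520 + 40320
= 339696000

339696000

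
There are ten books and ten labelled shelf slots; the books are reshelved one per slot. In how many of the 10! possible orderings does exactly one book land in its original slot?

1334960

Pick the single fixed position: C(10,1) = 10 ways.
The other 9 form a derangement: !9 = 133496.
Total: 10 × 133496 = 1334960.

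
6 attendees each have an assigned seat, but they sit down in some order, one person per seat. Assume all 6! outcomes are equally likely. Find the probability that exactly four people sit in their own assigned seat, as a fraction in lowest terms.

Favorable outcomes: C(6,4)·!2 = 15·1 = 15.
Total outcomes: 6! = 720.
Probability = 15/720 = 1/48.

1/48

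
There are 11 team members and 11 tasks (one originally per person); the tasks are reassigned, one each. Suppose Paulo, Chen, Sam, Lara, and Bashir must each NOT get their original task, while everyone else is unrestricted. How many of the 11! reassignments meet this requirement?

25022880

Let A_j be the event that the j-th constrained one is fixed. By inclusion-exclusion over the 5 events:
Σ_{j=0}^{5} (-1)^j C(5,j)(11-j)!
= C(5,0)·11! - C(5,1)·10! + C(5,2)·9! - C(5,3)·8! + C(5,4)·7! - C(5,5)·6!
= 39916800 - 18144000 + 3628800 - 403200 + 25200 - 720
= 25022880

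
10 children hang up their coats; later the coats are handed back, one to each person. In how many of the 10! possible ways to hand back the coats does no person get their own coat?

1334961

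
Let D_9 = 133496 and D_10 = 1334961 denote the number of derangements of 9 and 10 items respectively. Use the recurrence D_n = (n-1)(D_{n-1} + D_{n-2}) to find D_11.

14684570

D_11 = (11-1)·(D_10 + D_9) = 10·(1334961 + 133496) = 10·1468457 = 14684570.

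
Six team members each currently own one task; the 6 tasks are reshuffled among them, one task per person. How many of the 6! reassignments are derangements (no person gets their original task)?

265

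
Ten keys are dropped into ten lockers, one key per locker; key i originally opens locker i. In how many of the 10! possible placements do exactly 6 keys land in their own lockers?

Pick the 6 fixed positions: C(10,6) = 210 ways.
The remaining 4 must be deranged: !4 = 9.
Total: 210 × 9 = 1890.

1890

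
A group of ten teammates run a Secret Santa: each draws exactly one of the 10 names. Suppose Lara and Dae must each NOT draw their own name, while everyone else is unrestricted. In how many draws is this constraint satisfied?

Let A_j be the event that the j-th constrained one is fixed. By inclusion-exclusion over the 2 events:
Σ_{j=0}^{2} (-1)^j C(2,j)(10-j)!
= C(2,0)·10! - C(2,1)·9! + C(2,2)·8!
= 3628800 - 725760 + 40320
= 2943360

2943360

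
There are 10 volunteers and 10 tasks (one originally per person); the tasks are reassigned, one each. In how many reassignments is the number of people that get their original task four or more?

68914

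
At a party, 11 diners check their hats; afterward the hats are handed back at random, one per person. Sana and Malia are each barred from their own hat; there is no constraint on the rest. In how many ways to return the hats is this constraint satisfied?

Inclusion-exclusion on the 2 forbidden self-matches:
Σ_{j=0}^{2} (-1)^j C(2,j)(11-j)!
= C(2,0)·11! - C(2,1)·10! + C(2,2)·9!
= 39916800 - 7257600 + 362880
= 33022080

33022080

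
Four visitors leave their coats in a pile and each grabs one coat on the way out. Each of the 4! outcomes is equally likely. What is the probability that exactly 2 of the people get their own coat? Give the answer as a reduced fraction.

1/4

Favorable outcomes: C(4,2)·!2 = 6·1 = 6.
Total outcomes: 4! = 24.
Probability = 6/24 = 1/4.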